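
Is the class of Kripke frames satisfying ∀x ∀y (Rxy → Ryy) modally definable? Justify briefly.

Yes, by □(□p → p)

Yes: it is shift-reflexivity, defined by the T□ schema □(□p → p).
Suppose □(□p→p) is valid. Take Rxy and set V(p)={w : Ryw}. Then at y, □p holds; since □(□p→p) at x, □p→p at y, so p at y, i.e. Ryy.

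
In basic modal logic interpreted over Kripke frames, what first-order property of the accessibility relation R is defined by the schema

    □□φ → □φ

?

This is the C4 axiom.
It corresponds to density: ∀x ∀y (Rxy → ∃z (Rxz ∧ Rzy)).

density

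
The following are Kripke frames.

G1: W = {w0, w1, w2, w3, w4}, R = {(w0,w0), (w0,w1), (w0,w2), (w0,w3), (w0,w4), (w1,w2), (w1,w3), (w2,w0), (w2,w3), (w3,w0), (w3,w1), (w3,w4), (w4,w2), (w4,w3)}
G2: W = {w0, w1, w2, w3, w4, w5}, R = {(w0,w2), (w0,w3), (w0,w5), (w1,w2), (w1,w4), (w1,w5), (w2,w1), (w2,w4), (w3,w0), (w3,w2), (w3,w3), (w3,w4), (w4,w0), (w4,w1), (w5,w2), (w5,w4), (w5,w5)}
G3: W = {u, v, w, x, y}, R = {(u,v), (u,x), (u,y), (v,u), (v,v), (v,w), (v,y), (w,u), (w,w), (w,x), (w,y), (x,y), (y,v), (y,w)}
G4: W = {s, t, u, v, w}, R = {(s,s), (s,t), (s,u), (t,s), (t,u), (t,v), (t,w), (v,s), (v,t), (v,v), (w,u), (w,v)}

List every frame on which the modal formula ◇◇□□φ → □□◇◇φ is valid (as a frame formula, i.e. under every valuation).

G1, G2, G3

The schema corresponds to a generalized confluence (Geach) condition: ∀x ∀y ∀z ((xR²y ∧ xR²z) → ∃w (yR²w ∧ zR²w)).
G1: holds.
G2: holds.
G3: holds.
G4: fails — sR²s, sR²u but no w* with sR²w* and uR²w*.
Valid on: G1, G2, G3.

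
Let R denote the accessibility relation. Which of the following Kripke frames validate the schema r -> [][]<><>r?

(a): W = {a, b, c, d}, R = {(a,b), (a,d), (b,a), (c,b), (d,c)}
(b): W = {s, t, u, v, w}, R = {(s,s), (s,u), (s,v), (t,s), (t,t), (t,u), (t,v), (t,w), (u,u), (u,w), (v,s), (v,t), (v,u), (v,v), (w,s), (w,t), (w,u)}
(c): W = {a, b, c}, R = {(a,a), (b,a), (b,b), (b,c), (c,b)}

(a)

The schema corresponds to a generalized confluence (Geach) condition: forall x forall z (x R^2 z -> exists w (x = w & z R^2 w)).
(a): satisfies the condition.
(b): fails — vR²u but no w* with v=w* and uR²w*.
(c): fails — bR²a but no w with b=w and aR²w.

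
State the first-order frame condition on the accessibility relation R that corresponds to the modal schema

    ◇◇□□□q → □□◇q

∀x ∀y ∀z ((xR²y ∧ xR²z) → ∃w (yR³w ∧ zRw))

This is a Sahlqvist (Geach-type) schema ◇^2□^3q → □^2◇^1q.
Minimal-valuation argument: fix x; take any y with xR^2y and any z with xR^2z. Set V(q) to the set of worlds R-reachable from y in exactly 3 steps. Then □^3q holds at y, so the antecedent holds at x; validity forces ◇^1q at z, giving a w with zR^1w and yR^3w.
First-order correspondent: ∀x ∀y ∀z ((xR²y ∧ xR²z) → ∃w (yR³w ∧ zRw)).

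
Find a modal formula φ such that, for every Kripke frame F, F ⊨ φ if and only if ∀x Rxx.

The condition is reflexivity. The T schema □p → p defines it.
Suppose □p→p is valid. At any x set V(p)={w : Rxw}. Then □p holds at x, so p holds at x, i.e. Rxx.

□p → p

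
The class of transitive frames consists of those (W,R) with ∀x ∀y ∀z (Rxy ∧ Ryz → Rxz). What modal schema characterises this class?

□q → □□q

A defining formula is □q → □□q (the 4 axiom).
Suppose □q→□□q is valid. Take Rxy, Ryz and set V(q)={w : Rxw}. Then □q at x, so □□q at x, so □q at y, so q at z, i.e. Rxz.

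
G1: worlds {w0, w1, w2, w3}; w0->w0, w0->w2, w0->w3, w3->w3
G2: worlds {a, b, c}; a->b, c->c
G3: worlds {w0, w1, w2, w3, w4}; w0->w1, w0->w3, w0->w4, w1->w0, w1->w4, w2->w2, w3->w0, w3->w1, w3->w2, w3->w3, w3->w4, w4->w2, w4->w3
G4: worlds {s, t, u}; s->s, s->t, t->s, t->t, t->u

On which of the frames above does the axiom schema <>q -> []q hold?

G2

Frame correspondent (Sahlqvist): forall x forall y forall z (Rxy & Rxz -> y = z) — i.e. partial functionality.
G1: fails — w0 sees both w0 and w2.
G2: ✓.
G3: fails — w0 sees both w1 and w3.
G4: fails — s sees both s and t.
Valid on: G2.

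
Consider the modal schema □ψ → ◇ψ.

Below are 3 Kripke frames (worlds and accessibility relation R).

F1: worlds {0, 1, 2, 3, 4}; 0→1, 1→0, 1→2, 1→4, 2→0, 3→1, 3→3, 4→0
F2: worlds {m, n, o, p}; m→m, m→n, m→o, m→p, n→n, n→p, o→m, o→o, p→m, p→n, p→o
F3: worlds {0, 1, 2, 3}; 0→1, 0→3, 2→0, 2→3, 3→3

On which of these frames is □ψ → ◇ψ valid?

F1, F2

The schema corresponds to seriality: ∀x ∃y Rxy.
F1: holds.
F2: holds.
F3: fails — world 1 has no successor.
Valid on: F1, F2.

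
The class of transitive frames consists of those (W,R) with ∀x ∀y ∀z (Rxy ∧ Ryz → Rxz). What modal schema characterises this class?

□q → □□q

A defining formula is □q → □□q (the 4 axiom).
Suppose □q→□□q is valid. Take Rxy, Ryz and set V(q)={w : Rxw}. Then □q at x, so □□q at x, so □q at y, so q at z, i.e. Rxz.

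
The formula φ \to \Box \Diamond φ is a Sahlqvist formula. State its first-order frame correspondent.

Suppose φ→□◇φ is valid. Take Rxy and set V(φ)={x}. Then φ at x, so □◇φ at x, so ◇φ at y, so some z with Ryz has φ; z=x, i.e. Ryx.
The converse is a direct semantic check.
So the correspondent is symmetry.

symmetry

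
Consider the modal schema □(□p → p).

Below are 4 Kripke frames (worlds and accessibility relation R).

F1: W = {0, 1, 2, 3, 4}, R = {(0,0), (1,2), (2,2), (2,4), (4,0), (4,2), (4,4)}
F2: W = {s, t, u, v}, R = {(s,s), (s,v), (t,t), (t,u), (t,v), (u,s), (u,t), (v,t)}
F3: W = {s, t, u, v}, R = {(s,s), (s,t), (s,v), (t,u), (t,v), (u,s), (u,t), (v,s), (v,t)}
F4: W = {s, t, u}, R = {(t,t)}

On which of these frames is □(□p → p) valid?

Frame correspondent (Sahlqvist): ∀x ∀y (Rxy → Ryy) — i.e. shift-reflexivity.
F1: condition met.
F2: fails — Rtv but not Rvv.
F3: fails — Rtv but not Rvv.
F4: condition met.
Valid on: F1, F4.

F1, F4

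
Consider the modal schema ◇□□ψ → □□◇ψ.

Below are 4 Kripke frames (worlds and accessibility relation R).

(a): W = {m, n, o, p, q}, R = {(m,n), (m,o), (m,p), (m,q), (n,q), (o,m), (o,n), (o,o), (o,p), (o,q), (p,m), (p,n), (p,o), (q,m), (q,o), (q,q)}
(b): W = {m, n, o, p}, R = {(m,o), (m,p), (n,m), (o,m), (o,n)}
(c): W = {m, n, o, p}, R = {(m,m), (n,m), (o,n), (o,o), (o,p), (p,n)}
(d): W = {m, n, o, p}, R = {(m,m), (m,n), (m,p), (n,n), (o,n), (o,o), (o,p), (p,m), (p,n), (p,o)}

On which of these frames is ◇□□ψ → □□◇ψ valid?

The schema corresponds to a generalized confluence (Geach) condition: ∀x ∀y ∀z ((xRy ∧ xR²z) → ∃w (yR²w ∧ zRw)).
(a): condition met.
(b): fails — mRp, mR²m but no w with pR²w and mRw.
(c): fails — oRn, oR²o but no w with nR²w and oRw.
(d): condition met.
Valid on: (a), (d).

(a), (d)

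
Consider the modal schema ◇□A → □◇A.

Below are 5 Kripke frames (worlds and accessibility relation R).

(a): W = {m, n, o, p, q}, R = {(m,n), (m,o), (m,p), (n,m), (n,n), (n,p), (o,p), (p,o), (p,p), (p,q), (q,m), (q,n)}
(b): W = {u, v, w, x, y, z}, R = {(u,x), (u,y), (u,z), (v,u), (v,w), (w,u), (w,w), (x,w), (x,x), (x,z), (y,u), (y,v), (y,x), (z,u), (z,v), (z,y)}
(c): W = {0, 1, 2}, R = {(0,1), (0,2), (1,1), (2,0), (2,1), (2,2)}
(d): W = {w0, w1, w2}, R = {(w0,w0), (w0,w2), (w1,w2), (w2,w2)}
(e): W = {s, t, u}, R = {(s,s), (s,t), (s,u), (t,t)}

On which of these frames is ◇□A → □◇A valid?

(c), (d)

This is the axiom for convergence; its first-order frame correspondent is ∀x ∀y ∀z (Rxy ∧ Rxz → ∃w (Ryw ∧ Rzw)).
(a): fails — Rpo and Rpq but o and q have no common successor.
(b): fails — Ruz and Rux but z and x have no common successor.
(c): condition met.
(d): condition met.
(e): fails — Rsu and Rsu but u and u have no common successor.
Valid on: (c), (d).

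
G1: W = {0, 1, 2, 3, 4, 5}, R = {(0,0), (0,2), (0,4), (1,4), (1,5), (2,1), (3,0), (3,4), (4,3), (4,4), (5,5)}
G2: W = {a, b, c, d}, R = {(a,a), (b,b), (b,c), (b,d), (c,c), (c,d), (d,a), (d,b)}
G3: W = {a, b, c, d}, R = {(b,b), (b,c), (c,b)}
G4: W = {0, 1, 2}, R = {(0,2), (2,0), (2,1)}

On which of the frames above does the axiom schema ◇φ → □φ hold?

This is the axiom for partial functionality; its first-order frame correspondent is ∀x ∀y ∀z (Rxy ∧ Rxz → y = z).
G1: fails — 0 sees both 0 and 2.
G2: fails — b sees both b and c.
G3: fails — b sees both b and c.
G4: fails — 2 sees both 0 and 1.
Valid on no frame.

none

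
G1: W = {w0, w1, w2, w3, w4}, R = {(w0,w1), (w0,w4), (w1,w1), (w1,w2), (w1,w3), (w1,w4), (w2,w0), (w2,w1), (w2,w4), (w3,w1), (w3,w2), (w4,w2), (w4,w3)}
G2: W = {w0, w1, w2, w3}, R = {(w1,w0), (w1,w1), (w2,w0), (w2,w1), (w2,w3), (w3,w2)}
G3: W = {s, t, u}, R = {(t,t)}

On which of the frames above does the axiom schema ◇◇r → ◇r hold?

G3

The schema corresponds to transitivity: ∀x ∀y ∀z (Rxy ∧ Ryz → Rxz).
G1: fails — Rw1w2 and Rw2w0 but not Rw1w0.
G2: fails — Rw3w2 and Rw2w1 but not Rw3w1.
G3: ✓.
Valid on: G3.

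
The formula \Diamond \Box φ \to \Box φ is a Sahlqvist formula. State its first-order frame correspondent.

the Euclidean property: \forall x \forall y \forall z (Rxy \wedge Rxz \to Ryz)

This is a form of the 5 axiom.
It corresponds to the Euclidean property: \forall x \forall y \forall z (Rxy \wedge Rxz \to Ryz).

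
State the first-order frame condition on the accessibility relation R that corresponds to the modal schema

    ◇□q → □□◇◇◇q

∀x ∀y ∀z ((xRy ∧ xR²z) → ∃w (yRw ∧ zR³w))

This is a Sahlqvist (Geach-type) schema ◇^1□^1q → □^2◇^3q.
Minimal-valuation argument: fix x; take any y with xR^1y and any z with xR^2z. Set V(q) to the set of worlds R-reachable from y in exactly 1 step. Then □^1q holds at y, so the antecedent holds at x; validity forces ◇^3q at z, giving a w with zR^3w and yR^1w.
First-order correspondent: ∀x ∀y ∀z ((xRy ∧ xR²z) → ∃w (yRw ∧ zR³w)).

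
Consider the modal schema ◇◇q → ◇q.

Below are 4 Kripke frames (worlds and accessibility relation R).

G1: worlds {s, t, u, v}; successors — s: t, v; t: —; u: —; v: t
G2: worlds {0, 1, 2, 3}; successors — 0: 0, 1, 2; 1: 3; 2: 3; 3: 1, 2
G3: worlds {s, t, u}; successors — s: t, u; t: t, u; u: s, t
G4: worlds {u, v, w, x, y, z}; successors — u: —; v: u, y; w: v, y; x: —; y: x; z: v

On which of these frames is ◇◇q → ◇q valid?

Frame correspondent (Sahlqvist): ∀x ∀y ∀z (Rxy ∧ Ryz → Rxz) — i.e. transitivity.
G1: holds.
G2: fails — R32 and R23 but not R33.
G3: fails — Rut and Rtu but not Ruu.
G4: fails — Rvy and Ryx but not Rvx.
Valid on: G1.

G1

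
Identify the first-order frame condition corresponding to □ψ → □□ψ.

transitivity: ∀x ∀y ∀z (Rxy ∧ Ryz → Rxz)

Suppose □ψ→□□ψ is valid. Take Rxy, Ryz and set V(ψ)={w : Rxw}. Then □ψ at x, so □□ψ at x, so □ψ at y, so ψ at z, i.e. Rxz.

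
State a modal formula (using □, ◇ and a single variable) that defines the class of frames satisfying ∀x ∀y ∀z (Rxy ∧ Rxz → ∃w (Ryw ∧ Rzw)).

◇□p → □◇p

A defining formula is ◇□p → □◇p (the .2 axiom).
Suppose ◇□p→□◇p is valid. Take Rxy, Rxz and set V(p)={w : Ryw}. Then □p at y so ◇□p at x, so □◇p at x, so ◇p at z, giving w with Rzw and Ryw.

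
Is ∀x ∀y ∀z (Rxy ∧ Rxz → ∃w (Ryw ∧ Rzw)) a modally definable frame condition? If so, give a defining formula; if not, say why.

This is a Sahlqvist condition; the .2 axiom ◇□q → □◇q defines it.
Suppose ◇□q→□◇q is valid. Take Rxy, Rxz and set V(q)={w : Ryw}. Then □q at y so ◇□q at x, so □◇q at x, so ◇q at z, giving w with Rzw and Ryw.

Yes, by ◇□q → □◇q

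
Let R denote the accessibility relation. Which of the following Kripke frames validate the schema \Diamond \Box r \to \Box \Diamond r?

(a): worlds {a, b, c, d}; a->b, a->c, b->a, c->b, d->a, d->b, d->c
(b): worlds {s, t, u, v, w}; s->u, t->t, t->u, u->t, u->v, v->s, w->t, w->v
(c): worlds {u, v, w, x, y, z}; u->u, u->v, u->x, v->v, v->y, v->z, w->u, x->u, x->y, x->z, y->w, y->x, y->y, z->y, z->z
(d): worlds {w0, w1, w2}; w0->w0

The schema corresponds to convergence: \forall x \forall y \forall z (Rxy \wedge Rxz \to \exists w (Ryw \wedge Rzw)).
(a): fails — Rab and Rac but b and c have no common successor.
(b): fails — Ruv and Rut but v and t have no common successor.
(c): fails — Rxu and Rxz but u and z have no common successor.
(d): holds.

(d)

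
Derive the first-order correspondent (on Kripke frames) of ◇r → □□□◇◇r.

This is a Sahlqvist (Geach-type) schema ◇^1□^0r → □^3◇^2r.
First-order correspondent: ∀x ∀y ∀z ((xRy ∧ xR³z) → ∃w (y = w ∧ zR²w)).

∀x ∀y ∀z ((xRy ∧ xR³z) → ∃w (y = w ∧ zR²w))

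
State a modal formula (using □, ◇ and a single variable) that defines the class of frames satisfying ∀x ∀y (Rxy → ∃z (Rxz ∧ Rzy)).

□□p → □p

The condition is density. The C4 schema □□p → □p defines it.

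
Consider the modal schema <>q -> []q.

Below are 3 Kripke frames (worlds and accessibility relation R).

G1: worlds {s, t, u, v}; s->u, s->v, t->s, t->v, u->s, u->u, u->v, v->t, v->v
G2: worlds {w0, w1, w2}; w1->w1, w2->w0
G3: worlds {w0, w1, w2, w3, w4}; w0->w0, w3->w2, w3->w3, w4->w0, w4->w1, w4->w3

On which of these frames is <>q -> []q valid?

G2

The schema corresponds to partial functionality: forall x forall y forall z (Rxy & Rxz -> y = z).
G1: fails — s sees both u and v.
G2: satisfies the condition.
G3: fails — w3 sees both w2 and w3.
Valid on: G2.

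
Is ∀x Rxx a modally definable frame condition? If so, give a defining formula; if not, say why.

This is a Sahlqvist condition; the T axiom □q → q defines it.
Suppose □q→q is valid. At any x set V(q)={w : Rxw}. Then □q holds at x, so q holds at x, i.e. Rxx.

Yes, by □q → q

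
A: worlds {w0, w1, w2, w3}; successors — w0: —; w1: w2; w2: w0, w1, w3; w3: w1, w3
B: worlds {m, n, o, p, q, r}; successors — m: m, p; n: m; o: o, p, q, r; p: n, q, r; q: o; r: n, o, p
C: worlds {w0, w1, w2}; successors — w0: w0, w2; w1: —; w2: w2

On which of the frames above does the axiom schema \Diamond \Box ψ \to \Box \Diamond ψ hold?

C

The schema corresponds to convergence: \forall x \forall y \forall z (Rxy \wedge Rxz \to \exists w (Ryw \wedge Rzw)).
A: fails — Rw2w1 and Rw2w0 but w1 and w0 have no common successor.
B: fails — Rmm and Rmp but m and p have no common successor.
C: holds.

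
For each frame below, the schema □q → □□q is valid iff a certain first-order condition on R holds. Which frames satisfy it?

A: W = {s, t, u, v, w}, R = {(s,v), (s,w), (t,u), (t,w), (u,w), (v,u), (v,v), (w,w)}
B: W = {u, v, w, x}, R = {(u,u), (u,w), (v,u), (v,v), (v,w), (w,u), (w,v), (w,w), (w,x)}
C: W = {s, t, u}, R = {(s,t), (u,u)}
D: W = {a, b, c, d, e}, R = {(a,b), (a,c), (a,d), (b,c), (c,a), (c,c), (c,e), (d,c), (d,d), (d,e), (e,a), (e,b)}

C

This is the axiom for transitivity; its first-order frame correspondent is ∀x ∀y ∀z (Rxy ∧ Ryz → Rxz).
A: fails — Rvu and Ruw but not Rvw.
B: fails — Ruw and Rwx but not Rux.
C: satisfies the condition.
D: fails — Rbc and Rce but not Rbe.
Valid on: C.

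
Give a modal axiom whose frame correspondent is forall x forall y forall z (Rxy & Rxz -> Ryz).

The condition is the Euclidean property. The 5 schema ◇p → □◇p defines it.
Suppose ◇p→□◇p is valid. Take Rxy, Rxz and set V(p)={y}. Then ◇p at x, so □◇p at x, so ◇p at z, so some w with Rzw has p; w=y, i.e. Rzy. By symmetry of the argument, Ryz.

◇p → □◇p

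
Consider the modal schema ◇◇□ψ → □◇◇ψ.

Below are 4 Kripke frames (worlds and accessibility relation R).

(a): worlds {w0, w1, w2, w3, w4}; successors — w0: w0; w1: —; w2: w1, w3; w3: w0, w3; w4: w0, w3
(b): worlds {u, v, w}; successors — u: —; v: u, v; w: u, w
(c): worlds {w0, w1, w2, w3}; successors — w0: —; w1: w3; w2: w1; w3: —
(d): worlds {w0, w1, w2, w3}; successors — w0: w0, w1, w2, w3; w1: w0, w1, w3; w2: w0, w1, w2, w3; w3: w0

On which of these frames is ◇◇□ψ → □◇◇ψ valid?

(d)

The schema corresponds to a generalized confluence (Geach) condition: ∀x ∀y ∀z ((xR²y ∧ xRz) → ∃w (yRw ∧ zR²w)).
(a): fails — w2R²w0, w2Rw1 but no w with w0Rw and w1R²w.
(b): fails — vR²u, vRu but no t with uRt and uR²t.
(c): fails — w2R²w3, w2Rw1 but no w with w3Rw and w1R²w.
(d): satisfies the condition.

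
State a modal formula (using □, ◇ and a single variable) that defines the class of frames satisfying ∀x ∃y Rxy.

The condition is seriality. The D schema □s → ◇s defines it.
Suppose □s→◇s is valid. At any x set V(s)=W. Then □s at x, so ◇s at x, so x has a successor.

□s → ◇s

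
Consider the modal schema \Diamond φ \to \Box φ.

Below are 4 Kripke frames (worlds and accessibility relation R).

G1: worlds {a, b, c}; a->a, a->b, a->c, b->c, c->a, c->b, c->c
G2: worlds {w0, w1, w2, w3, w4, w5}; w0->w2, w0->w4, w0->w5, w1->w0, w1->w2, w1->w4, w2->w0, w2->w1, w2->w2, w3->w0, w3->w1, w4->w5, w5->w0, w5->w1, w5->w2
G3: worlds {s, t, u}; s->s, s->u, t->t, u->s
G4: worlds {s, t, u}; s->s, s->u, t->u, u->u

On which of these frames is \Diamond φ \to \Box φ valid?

none

The schema corresponds to partial functionality: \forall x \forall y \forall z (Rxy \wedge Rxz \to y = z).
G1: fails — a sees both a and b.
G2: fails — w0 sees both w2 and w4.
G3: fails — s sees both s and u.
G4: fails — s sees both s and u.
Valid on no frame.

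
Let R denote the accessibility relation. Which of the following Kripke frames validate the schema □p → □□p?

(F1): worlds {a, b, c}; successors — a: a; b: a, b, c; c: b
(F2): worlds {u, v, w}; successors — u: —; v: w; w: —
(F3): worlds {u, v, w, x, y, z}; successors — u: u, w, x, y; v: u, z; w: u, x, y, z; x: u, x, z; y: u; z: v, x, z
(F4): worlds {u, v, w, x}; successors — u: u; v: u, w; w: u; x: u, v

(F2)

The schema corresponds to transitivity: ∀x ∀y ∀z (Rxy ∧ Ryz → Rxz).
(F1): fails — Rcb and Rbc but not Rcc.
(F2): holds.
(F3): fails — Ruw and Rwz but not Ruz.
(F4): fails — Rxv and Rvw but not Rxw.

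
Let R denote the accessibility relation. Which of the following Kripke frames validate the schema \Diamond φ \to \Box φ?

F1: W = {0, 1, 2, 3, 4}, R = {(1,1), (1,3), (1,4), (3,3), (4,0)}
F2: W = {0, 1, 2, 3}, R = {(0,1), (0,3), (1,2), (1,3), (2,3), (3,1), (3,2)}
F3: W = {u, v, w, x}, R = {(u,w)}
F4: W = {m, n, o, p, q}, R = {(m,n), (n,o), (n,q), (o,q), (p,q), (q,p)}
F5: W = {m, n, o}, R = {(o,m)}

This is the axiom for partial functionality; its first-order frame correspondent is \forall x \forall y \forall z (Rxy \wedge Rxz \to y = z).
F1: fails — 1 sees both 1 and 3.
F2: fails — 0 sees both 1 and 3.
F3: holds.
F4: fails — n sees both o and q.
F5: holds.

F3, F5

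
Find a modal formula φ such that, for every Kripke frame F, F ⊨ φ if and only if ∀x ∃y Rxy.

□s → ◇s

A defining formula is □s → ◇s (the D axiom).
Suppose □s→◇s is valid. At any x set V(s)=W. Then □s at x, so ◇s at x, so x has a successor.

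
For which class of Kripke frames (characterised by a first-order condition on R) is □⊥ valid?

□⊥ is valid iff no world has any successor (otherwise □⊥ fails at any world with one).

emptiness of R: ∀x ∀y ¬Rxy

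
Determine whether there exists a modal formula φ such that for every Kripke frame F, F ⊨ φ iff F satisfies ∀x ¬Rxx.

Not definable by any modal formula

If a class were modally definable it would be closed under surjective bounded morphisms (Goldblatt–Thomason).
The 2-cycle (worlds w0,w1 with w0→w1→w0) is irreflexive, and the map sending every world to a single reflexive point • is a surjective bounded morphism (forth: every edge maps to (•,•); back: every world has a successor). So any modal formula valid on the 2-cycle is also valid on the reflexive point, which is not irreflexive.
So no modal formula (or set of formulas) defines exactly the irreflexive frames.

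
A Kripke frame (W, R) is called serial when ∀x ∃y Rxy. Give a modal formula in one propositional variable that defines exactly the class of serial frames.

□q → ◇q

The condition is seriality. The D schema □q → ◇q defines it.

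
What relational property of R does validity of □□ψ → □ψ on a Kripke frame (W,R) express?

This schema is the C4 axiom.
It corresponds to density: ∀x ∀y (Rxy → ∃z (Rxz ∧ Rzy)).

density: ∀x ∀y (Rxy → ∃z (Rxz ∧ Rzy))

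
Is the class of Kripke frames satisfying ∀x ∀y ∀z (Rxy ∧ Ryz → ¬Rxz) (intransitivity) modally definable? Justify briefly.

Any modally definable frame class is closed under surjective bounded morphisms.
The 5-cycle (worlds w0,w1,w2,w3,w4 with w0→w1→w2→w3→w4→w0) is intransitive. Mapping every world to a single reflexive point • is a surjective bounded morphism; the reflexive point is not intransitive (R••∧R•• but R••).
So no modal formula (or set of formulas) defines exactly the intransitive frames.

Not modally definable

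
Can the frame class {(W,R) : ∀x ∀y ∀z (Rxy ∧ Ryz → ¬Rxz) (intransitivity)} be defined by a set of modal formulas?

No

If a class were modally definable it would be closed under surjective bounded morphisms (Goldblatt–Thomason).
The 5-cycle (worlds 0,1,2,3,4 with 0→1→2→3→4→0) is intransitive. Mapping every world to a single reflexive point • is a surjective bounded morphism; the reflexive point is not intransitive (R••∧R•• but R••).
So the class is not modally definable.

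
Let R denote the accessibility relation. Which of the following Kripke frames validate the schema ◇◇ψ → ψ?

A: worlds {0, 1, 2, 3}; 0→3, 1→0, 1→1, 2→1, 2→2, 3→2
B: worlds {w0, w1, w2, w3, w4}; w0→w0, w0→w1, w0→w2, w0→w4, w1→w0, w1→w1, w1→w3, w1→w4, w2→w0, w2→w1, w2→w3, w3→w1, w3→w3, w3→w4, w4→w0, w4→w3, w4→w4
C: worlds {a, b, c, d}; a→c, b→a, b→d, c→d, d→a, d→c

Frame correspondent (Sahlqvist): ∀x ∀y (xR²y → ∃w (y = w ∧ x = w)) — i.e. a generalized confluence (Geach) condition.
A: fails — 0R²2 but 2 ≠ 0.
B: fails — w0R²w1 but w1 ≠ w0.
C: fails — aR²d but d ≠ a.

none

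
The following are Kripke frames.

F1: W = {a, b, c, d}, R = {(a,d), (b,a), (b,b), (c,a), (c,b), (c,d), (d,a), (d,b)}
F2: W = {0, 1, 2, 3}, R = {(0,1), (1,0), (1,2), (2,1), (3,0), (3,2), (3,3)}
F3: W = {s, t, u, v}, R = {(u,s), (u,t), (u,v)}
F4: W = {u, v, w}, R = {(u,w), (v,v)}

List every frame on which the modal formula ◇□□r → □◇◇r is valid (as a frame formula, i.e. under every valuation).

This is the axiom for a generalized confluence (Geach) condition; its first-order frame correspondent is ∀x ∀y ∀z ((xRy ∧ xRz) → ∃w (yR²w ∧ zR²w)).
F1: holds.
F2: holds.
F3: fails — uRs, uRs but no w with sR²w and sR²w.
F4: fails — uRw, uRw but no t with wR²t and wR²t.
Valid on: F1, F2.

F1, F2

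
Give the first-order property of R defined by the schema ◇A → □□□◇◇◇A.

∀x ∀y ∀z ((xRy ∧ xR³z) → ∃w (y = w ∧ zR³w))

This is a Sahlqvist (Geach-type) schema ◇^1□^0A → □^3◇^3A.
Minimal-valuation argument: fix x; take any y with xR^1y and any z with xR^3z. Set V(A) to the set of worlds R-reachable from y in exactly 0 steps. Then □^0A holds at y, so the antecedent holds at x; validity forces ◇^3A at z, giving a w with zR^3w and yR^0w.
First-order correspondent: ∀x ∀y ∀z ((xRy ∧ xR³z) → ∃w (y = w ∧ zR³w)).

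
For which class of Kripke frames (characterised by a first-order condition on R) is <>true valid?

◇⊤ holds at w iff w has a successor, so frame-validity of ◇⊤ is exactly seriality. Equivalently via □p → ◇p:
Suppose □p→◇p is valid. At any x set V(p)=W. Then □p at x, so ◇p at x, so x has a successor.

Seriality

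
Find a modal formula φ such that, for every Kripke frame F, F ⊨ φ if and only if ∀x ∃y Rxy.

The condition is seriality. The D schema □p → ◇p defines it.
Suppose □p→◇p is valid. At any x set V(p)=W. Then □p at x, so ◇p at x, so x has a successor.

□p → ◇p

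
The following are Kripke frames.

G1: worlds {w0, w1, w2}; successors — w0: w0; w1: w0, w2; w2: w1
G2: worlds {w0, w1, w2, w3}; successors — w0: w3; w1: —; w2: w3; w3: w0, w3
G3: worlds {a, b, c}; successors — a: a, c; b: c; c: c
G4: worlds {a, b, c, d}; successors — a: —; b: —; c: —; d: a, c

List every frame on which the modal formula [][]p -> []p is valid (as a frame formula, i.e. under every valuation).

G2, G3

This is the axiom for density; its first-order frame correspondent is forall x forall y (Rxy -> exists z (Rxz & Rzy)).
G1: fails — Rw1w2 but no z with Rw1z and Rzw2.
G2: ✓.
G3: ✓.
G4: fails — Rda but no z with Rdz and Rza.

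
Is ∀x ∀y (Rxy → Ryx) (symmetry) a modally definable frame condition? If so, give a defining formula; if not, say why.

This is a Sahlqvist condition; the B axiom r → □◇r defines it.
Suppose r→□◇r is valid. Take Rxy and set V(r)={x}. Then r at x, so □◇r at x, so ◇r at y, so some z with Ryz has r; z=x, i.e. Ryx.

Yes, by r → □◇r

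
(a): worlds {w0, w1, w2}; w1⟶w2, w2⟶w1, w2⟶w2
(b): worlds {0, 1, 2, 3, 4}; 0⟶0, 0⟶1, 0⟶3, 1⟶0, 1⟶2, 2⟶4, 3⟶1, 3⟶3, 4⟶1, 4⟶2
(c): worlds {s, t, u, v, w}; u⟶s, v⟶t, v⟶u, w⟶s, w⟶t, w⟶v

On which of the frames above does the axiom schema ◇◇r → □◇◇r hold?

(a)

This is the axiom for a generalized confluence (Geach) condition; its first-order frame correspondent is ∀x ∀y ∀z ((xR²y ∧ xRz) → ∃w (y = w ∧ zR²w)).
(a): ✓.
(b): fails — 0R²2, 0R1 but no w with 2=w and 1R²w.
(c): fails — vR²s, vRt but no w* with s=w* and tR²w*.
Valid on: (a).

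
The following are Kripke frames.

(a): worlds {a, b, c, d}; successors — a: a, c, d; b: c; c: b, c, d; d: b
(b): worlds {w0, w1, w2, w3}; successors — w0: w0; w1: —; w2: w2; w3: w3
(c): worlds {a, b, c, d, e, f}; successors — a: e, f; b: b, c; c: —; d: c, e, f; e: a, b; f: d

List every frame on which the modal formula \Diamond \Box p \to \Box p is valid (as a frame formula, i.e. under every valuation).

Frame correspondent (Sahlqvist): \forall x \forall y \forall z (Rxy \wedge Rxz \to Ryz) — i.e. the Euclidean property.
(a): fails — Rac and Raa but not Rca.
(b): condition met.
(c): fails — Rae and Rae but not Ree.
Valid on: (b).

(b)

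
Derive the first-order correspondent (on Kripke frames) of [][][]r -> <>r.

forall x exists w (x R^3 w & xRw)

This is a Sahlqvist (Geach-type) schema ◇^0□^3r → □^0◇^1r.
Minimal-valuation argument: fix x; take any y with xR^0y and any z with xR^0z. Set V(r) to the set of worlds R-reachable from y in exactly 3 steps. Then □^3r holds at y, so the antecedent holds at x; validity forces ◇^1r at z, giving a w with zR^1w and yR^3w.
First-order correspondent: forall x exists w (x R^3 w & xRw).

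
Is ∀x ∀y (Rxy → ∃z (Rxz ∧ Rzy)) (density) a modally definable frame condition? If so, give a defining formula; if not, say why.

Yes — defined by □□r → □r

This is a Sahlqvist condition; the C4 axiom □□r → □r defines it.
Suppose □□r→□r is valid. Take Rxy and set V(r)={w : xR²w}. Then □□r at x, so □r at x, so r at y, i.e. ∃z(Rxz∧Rzy).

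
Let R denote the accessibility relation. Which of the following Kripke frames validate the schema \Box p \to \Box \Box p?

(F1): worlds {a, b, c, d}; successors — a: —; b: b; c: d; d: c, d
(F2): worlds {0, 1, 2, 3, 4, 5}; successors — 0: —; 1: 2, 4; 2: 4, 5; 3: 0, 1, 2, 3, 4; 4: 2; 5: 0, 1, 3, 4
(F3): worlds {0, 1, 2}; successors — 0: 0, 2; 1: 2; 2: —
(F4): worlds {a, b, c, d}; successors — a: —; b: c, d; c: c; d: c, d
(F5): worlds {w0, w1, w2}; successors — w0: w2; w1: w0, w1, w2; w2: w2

(F3), (F4), (F5)

The schema corresponds to transitivity: \forall x \forall y \forall z (Rxy \wedge Ryz \to Rxz).
(F1): fails — Rcd and Rdc but not Rcc.
(F2): fails — R32 and R25 but not R35.
(F3): holds.
(F4): holds.
(F5): holds.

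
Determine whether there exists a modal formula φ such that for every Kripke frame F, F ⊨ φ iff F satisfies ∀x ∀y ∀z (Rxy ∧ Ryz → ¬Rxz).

Modal frame validity is preserved under surjective bounded morphisms.
The 5-cycle (worlds w0,w1,w2,w3,w4 with w0→w1→w2→w3→w4→w0) is intransitive. Mapping every world to a single reflexive point • is a surjective bounded morphism; the reflexive point is not intransitive (R••∧R•• but R••).
Hence intransitivity is not modally definable.

No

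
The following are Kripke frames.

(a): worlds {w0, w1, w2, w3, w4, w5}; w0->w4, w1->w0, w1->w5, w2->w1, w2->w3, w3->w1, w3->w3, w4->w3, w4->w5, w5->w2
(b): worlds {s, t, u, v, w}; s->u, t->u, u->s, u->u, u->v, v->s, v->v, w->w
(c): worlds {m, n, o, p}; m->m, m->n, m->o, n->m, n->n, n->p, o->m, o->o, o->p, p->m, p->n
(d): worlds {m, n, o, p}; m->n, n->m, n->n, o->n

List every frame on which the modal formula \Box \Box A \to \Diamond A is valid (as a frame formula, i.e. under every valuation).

(b), (c)

The schema corresponds to a generalized confluence (Geach) condition: \forall x \exists w (x R^2 w \wedge xRw).
(a): fails — at w0 but no w with w0R²w and w0Rw.
(b): ✓.
(c): ✓.
(d): fails — at p but no w with pR²w and pRw.
Valid on: (b), (c).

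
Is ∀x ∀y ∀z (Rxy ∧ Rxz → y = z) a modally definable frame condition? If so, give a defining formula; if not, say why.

Yes — defined by ◇q → □q

Yes: it is partial functionality, defined by the CD schema ◇q → □q.
Suppose ◇q→□q is valid. Take Rxy, Rxz and set V(q)={y}. Then ◇q at x, so □q at x, so q at z, i.e. z=y.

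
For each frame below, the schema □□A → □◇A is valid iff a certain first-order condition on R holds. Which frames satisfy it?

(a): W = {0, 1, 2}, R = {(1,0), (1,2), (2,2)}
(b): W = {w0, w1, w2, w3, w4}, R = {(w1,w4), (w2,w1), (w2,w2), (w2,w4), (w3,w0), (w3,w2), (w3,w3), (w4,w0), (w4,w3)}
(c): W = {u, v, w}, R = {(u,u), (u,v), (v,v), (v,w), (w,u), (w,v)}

The schema corresponds to a generalized confluence (Geach) condition: ∀x ∀z (xRz → ∃w (xR²w ∧ zRw)).
(a): fails — 1R0 but no w with 1R²w and 0Rw.
(b): fails — w3Rw0 but no w with w3R²w and w0Rw.
(c): holds.
Valid on: (c).

(c)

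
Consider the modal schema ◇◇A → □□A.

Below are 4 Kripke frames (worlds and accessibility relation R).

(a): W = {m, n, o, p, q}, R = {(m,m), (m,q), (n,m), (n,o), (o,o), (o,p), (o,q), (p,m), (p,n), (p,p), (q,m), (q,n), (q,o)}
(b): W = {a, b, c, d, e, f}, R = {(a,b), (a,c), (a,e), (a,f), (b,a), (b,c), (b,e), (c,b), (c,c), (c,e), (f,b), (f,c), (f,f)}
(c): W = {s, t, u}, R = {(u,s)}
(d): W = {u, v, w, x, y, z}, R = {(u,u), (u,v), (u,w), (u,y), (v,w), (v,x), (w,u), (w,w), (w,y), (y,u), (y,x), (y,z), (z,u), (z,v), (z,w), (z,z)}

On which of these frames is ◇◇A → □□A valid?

(c)

The schema corresponds to a generalized confluence (Geach) condition: ∀x ∀y ∀z ((xR²y ∧ xR²z) → ∃w (y = w ∧ z = w)).
(a): fails — mR²m, mR²n but m ≠ n.
(b): fails — aR²a, aR²b but a ≠ b.
(c): condition met.
(d): fails — uR²u, uR²v but u ≠ v.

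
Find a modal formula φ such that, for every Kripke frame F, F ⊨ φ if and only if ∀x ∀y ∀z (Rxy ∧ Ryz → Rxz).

□r → □□r

A defining formula is □r → □□r (the 4 axiom).
Suppose □r→□□r is valid. Take Rxy, Ryz and set V(r)={w : Rxw}. Then □r at x, so □□r at x, so □r at y, so r at z, i.e. Rxz.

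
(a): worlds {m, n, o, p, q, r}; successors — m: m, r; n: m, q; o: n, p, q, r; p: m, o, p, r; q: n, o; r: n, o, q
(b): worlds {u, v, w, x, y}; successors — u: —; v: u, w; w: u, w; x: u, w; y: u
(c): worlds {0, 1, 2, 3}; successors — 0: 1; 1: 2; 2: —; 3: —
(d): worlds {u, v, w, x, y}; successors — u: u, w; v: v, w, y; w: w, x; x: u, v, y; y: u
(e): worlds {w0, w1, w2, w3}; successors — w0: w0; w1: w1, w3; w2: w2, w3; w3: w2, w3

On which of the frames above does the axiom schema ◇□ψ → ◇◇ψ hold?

Frame correspondent (Sahlqvist): ∀x ∀y (xRy → ∃w (yRw ∧ xR²w)) — i.e. a generalized confluence (Geach) condition.
(a): ✓.
(b): fails — vRu but no t with uRt and vR²t.
(c): fails — 1R2 but no w with 2Rw and 1R²w.
(d): ✓.
(e): ✓.
Valid on: (a), (d), (e).

(a), (d), (e)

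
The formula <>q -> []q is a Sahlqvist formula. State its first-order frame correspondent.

Partial functionality

This schema is the CD axiom.
Its frame correspondent is partial functionality — forall x forall y forall z (Rxy & Rxz -> y = z).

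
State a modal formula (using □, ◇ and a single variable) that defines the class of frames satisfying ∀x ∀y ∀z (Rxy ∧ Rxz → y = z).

A defining formula is ◇s → □s (the CD axiom).
Suppose ◇s→□s is valid. Take Rxy, Rxz and set V(s)={y}. Then ◇s at x, so □s at x, so s at z, i.e. z=y.

◇s → □s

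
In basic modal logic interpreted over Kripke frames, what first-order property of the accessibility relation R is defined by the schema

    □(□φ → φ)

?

Suppose □(□φ→φ) is valid. Take Rxy and set V(φ)={w : Ryw}. Then at y, □φ holds; since □(□φ→φ) at x, □φ→φ at y, so φ at y, i.e. Ryy.

Shift-reflexivity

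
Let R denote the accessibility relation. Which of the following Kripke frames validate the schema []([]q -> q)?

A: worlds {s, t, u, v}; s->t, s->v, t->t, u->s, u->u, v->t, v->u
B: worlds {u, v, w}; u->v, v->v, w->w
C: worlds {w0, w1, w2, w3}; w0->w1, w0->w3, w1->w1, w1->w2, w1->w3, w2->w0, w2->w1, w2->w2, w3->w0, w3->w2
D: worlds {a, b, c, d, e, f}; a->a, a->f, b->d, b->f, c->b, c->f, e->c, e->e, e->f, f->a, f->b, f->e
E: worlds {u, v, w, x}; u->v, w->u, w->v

This is the axiom for shift-reflexivity; its first-order frame correspondent is forall x forall y (Rxy -> Ryy).
A: fails — Rus but not Rss.
B: satisfies the condition.
C: fails — Rw1w3 but not Rw3w3.
D: fails — Rcf but not Rff.
E: fails — Ruv but not Rvv.

B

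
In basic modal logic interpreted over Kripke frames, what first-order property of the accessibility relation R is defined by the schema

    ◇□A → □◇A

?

This is the .2 axiom.
It corresponds to convergence: ∀x ∀y ∀z (Rxy ∧ Rxz → ∃w (Ryw ∧ Rzw)).

Convergence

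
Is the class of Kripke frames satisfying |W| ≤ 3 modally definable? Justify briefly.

Not modally definable

Modal frame validity is preserved under disjoint unions.
Any modal formula valid on each of 4 disjoint one-world frames is valid on their disjoint union (validity is preserved under disjoint unions). Each one-world frame has |W|=1≤3, but the union has |W|=4.
Hence having at most 3 worlds is not modally definable.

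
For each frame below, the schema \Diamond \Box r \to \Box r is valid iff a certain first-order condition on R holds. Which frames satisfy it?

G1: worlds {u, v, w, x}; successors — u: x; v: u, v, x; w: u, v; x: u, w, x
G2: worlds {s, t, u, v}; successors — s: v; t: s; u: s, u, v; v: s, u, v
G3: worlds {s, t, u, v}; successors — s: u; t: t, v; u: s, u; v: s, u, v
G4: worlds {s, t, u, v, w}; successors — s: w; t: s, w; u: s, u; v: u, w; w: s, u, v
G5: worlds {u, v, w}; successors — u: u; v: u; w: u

G5

Frame correspondent (Sahlqvist): \forall x \forall y \forall z ((xRy \wedge xRz) \to \exists w (yRw \wedge z = w)) — i.e. a generalized confluence (Geach) condition.
G1: fails — vRu, vRu but no t with uRt and u=t.
G2: fails — tRs, tRs but no w with sRw and s=w.
G3: fails — tRv, tRt but no w with vRw and t=w.
G4: fails — sRw, sRw but no w* with wRw* and w=w*.
G5: ✓.
Valid on: G5.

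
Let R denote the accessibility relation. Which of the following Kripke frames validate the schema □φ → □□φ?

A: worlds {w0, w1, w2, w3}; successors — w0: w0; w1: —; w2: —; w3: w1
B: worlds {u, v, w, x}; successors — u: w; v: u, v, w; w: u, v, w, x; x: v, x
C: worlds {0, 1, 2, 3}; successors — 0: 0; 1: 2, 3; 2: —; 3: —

This is the axiom for transitivity; its first-order frame correspondent is ∀x ∀y ∀z (Rxy ∧ Ryz → Rxz).
A: ✓.
B: fails — Ruw and Rwu but not Ruu.
C: ✓.

A, C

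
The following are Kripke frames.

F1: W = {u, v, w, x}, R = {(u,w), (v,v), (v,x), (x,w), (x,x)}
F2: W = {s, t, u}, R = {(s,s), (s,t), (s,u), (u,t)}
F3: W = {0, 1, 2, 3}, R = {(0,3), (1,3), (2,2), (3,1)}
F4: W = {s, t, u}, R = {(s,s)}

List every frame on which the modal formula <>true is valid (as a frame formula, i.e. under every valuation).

F3

Frame correspondent (Sahlqvist): forall x exists y Rxy — i.e. seriality.
F1: fails — world w has no successor.
F2: fails — world t has no successor.
F3: satisfies the condition.
F4: fails — world t has no successor.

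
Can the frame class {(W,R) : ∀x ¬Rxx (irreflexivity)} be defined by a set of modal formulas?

If a class were modally definable it would be closed under surjective bounded morphisms (Goldblatt–Thomason).
The 2-cycle (worlds w0,w1 with w0→w1→w0) is irreflexive, and the map sending every world to a single reflexive point • is a surjective bounded morphism (forth: every edge maps to (•,•); back: every world has a successor). So any modal formula valid on the 2-cycle is also valid on the reflexive point, which is not irreflexive.
So no modal formula (or set of formulas) defines exactly the irreflexive frames.

Not definable by any modal formula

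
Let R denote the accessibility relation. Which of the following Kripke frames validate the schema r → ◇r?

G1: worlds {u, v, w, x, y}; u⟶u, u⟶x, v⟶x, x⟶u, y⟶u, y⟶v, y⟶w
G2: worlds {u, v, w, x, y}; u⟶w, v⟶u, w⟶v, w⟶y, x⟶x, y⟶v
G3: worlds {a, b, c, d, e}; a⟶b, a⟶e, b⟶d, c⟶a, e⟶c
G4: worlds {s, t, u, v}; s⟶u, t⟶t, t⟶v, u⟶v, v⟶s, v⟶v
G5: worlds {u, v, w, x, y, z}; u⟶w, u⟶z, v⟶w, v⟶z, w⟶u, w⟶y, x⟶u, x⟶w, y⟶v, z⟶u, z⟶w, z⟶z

none

This is the axiom for a generalized confluence (Geach) condition; its first-order frame correspondent is ∀x ∃w (x = w ∧ xRw).
G1: fails — at v but no t with v=t and vRt.
G2: fails — at u but no t with u=t and uRt.
G3: fails — at a but no w with a=w and aRw.
G4: fails — at s but no w with s=w and sRw.
G5: fails — at u but no t with u=t and uRt.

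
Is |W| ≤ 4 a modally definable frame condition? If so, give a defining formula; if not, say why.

No

Any modally definable frame class is closed under disjoint unions.
Any modal formula valid on each of 5 disjoint one-world frames is valid on their disjoint union (validity is preserved under disjoint unions). Each one-world frame has |W|=1≤4, but the union has |W|=5.
So the class is not modally definable.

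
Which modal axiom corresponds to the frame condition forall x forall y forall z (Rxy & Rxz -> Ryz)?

◇s → □◇s

The condition is the Euclidean property. The 5 schema ◇s → □◇s defines it.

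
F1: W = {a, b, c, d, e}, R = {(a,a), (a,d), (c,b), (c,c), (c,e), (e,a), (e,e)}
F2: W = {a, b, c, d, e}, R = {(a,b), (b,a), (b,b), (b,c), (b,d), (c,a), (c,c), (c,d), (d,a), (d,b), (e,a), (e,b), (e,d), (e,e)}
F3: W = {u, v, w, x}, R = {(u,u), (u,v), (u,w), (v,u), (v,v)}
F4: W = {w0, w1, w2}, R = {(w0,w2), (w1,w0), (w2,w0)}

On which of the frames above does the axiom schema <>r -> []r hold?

This is the axiom for partial functionality; its first-order frame correspondent is forall x forall y forall z (Rxy & Rxz -> y = z).
F1: fails — a sees both a and d.
F2: fails — b sees both a and b.
F3: fails — u sees both u and v.
F4: ✓.
Valid on: F4.

F4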